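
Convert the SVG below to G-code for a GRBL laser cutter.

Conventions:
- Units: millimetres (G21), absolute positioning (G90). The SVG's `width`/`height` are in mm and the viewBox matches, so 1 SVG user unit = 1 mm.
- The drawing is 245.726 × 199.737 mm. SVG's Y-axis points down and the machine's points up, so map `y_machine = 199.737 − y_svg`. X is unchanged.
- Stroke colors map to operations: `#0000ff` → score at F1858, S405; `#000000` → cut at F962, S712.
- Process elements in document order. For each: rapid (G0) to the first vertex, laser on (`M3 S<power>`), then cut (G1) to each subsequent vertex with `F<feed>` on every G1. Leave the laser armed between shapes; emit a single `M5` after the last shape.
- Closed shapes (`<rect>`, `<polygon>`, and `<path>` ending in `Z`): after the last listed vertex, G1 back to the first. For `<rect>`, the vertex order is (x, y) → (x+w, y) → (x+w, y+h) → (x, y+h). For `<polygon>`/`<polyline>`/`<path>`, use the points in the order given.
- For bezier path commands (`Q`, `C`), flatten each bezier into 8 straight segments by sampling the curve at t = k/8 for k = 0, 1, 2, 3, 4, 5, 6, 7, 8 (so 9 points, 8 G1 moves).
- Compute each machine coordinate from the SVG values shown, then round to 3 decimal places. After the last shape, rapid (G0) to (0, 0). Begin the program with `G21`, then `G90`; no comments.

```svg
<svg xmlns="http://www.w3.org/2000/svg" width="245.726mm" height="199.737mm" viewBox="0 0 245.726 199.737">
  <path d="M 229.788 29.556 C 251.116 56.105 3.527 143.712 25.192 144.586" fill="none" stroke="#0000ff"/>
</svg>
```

G21
G90
G0 X229.788 Y170.181
M3 S405
G1 X226.232 Y157.652 F1858
G1 X203.771 Y141.130 F1858
G1 X168.713 Y122.348 F1858
G1 X127.364 Y103.038 F1858
G1 X86.030 Y84.931 F1858
G1 X51.019 Y69.760 F1858
G1 X28.638 Y59.256 F1858
G1 X25.192 Y55.151 F1858
M5
G0 X0.000 Y0.000

viewBox `0 0 245.726 199.737` with mm width/height → 1 unit = 1 mm. Flip: y_m = 199.737 − y_svg.

**Shape 1** — `<path>` cubic bezier, stroke `#0000ff` → score (S405, F1858). Control points (SVG): P0=(229.788,29.556), P1=(251.116,56.105), P2=(3.527,143.712), P3=(25.192,144.586); sampled at t=k/8. Machine vertices: (229.788,170.181) → (226.232,157.652) → (203.771,141.130) → (168.713,122.348) → (127.364,103.038) → (86.030,84.931) → (51.019,69.760) → (28.638,59.256) → (25.192,55.151). Open path.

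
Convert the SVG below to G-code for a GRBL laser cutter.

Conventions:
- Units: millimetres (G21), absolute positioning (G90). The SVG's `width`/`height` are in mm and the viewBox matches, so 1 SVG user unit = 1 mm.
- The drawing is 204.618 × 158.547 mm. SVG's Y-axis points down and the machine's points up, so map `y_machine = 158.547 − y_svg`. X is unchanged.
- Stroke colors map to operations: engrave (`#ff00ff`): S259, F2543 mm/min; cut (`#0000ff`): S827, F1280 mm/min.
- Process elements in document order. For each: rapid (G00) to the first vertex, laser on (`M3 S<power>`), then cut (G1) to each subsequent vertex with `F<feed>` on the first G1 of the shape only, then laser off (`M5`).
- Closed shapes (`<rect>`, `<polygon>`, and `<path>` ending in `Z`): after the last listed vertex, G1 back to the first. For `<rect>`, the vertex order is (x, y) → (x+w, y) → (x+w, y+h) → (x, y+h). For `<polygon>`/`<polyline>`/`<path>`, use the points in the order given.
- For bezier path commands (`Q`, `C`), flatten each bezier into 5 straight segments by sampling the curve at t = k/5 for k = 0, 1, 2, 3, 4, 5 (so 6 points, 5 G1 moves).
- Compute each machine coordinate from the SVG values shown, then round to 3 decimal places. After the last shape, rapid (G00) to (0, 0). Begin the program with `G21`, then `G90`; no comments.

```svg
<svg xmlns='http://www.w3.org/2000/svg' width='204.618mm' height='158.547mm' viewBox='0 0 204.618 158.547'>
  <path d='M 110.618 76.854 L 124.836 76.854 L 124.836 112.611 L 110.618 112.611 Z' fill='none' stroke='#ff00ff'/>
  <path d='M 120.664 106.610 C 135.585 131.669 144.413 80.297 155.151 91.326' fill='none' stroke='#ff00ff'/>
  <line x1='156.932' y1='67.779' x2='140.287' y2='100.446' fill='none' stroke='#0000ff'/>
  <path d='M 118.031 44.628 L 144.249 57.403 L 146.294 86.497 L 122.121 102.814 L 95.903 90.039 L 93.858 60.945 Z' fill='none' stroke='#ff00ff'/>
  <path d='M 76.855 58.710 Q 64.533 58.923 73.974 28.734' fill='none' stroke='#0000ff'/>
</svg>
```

G21
G90
G00 X110.618 Y81.693
M3 S259
G1 X124.836 Y81.693 F2543
G1 X124.836 Y45.936
G1 X110.618 Y45.936
G1 X110.618 Y81.693
M5
G00 X120.664 Y51.937
M3 S259
G1 X128.949 Y44.963 F2543
G1 X136.157 Y49.668
G1 X142.670 Y59.389
G1 X148.873 Y67.461
G1 X155.151 Y67.221
M5
G00 X156.932 Y90.768
M3 S827
G1 X140.287 Y58.101 F1280
M5
G00 X118.031 Y113.919
M3 S259
G1 X144.249 Y101.144 F2543
G1 X146.294 Y72.050
G1 X122.121 Y55.733
G1 X95.903 Y68.508
G1 X93.858 Y97.602
G1 X118.031 Y113.919
M5
G00 X76.855 Y99.837
M3 S827
G1 X72.797 Y100.968 F1280
G1 X70.479 Y104.531
G1 X69.903 Y110.526
G1 X71.068 Y118.953
G1 X73.974 Y129.813
M5
G00 X0.000 Y0.000

viewBox `0 0 204.618 158.547` with mm width/height → 1 unit = 1 mm. Flip: y_m = 158.547 − y_svg.

**Shape 1** — `<path>` rectangle, stroke `#ff00ff` → engrave (S259, F2543). Machine vertices: (110.618,81.693) → (124.836,81.693) → (124.836,45.936) → (110.618,45.936) → (110.618,81.693). Closed: final G1 returns to the first vertex.

**Shape 2** — `<path>` cubic bezier, stroke `#ff00ff` → engrave (S259, F2543). Control points (SVG): P0=(120.664,106.610), P1=(135.585,131.669), P2=(144.413,80.297), P3=(155.151,91.326); sampled at t=k/5. Machine vertices: (120.664,51.937) → (128.949,44.963) → (136.157,49.668) → (142.670,59.389) → (148.873,67.461) → (155.151,67.221). Open path.

**Shape 3** — `<line>` line segment, stroke `#0000ff` → cut (S827, F1280). Machine vertices: (156.932,90.768) → (140.287,58.101). Open path.

**Shape 4** — `<path>` regular polygon, stroke `#ff00ff` → engrave (S259, F2543). Machine vertices: (118.031,113.919) → (144.249,101.144) → (146.294,72.050) → (122.121,55.733) → (95.903,68.508) → (93.858,97.602) → (118.031,113.919). Closed: final G1 returns to the first vertex.

**Shape 5** — `<path>` quadratic bezier, stroke `#0000ff` → cut (S827, F1280). Control points (SVG): P0=(76.855,58.710), P1=(64.533,58.923), P2=(73.974,28.734); sampled at t=k/5. Machine vertices: (76.855,99.837) → (72.797,100.968) → (70.479,104.531) → (69.903,110.526) → (71.068,118.953) → (73.974,129.813). Open path.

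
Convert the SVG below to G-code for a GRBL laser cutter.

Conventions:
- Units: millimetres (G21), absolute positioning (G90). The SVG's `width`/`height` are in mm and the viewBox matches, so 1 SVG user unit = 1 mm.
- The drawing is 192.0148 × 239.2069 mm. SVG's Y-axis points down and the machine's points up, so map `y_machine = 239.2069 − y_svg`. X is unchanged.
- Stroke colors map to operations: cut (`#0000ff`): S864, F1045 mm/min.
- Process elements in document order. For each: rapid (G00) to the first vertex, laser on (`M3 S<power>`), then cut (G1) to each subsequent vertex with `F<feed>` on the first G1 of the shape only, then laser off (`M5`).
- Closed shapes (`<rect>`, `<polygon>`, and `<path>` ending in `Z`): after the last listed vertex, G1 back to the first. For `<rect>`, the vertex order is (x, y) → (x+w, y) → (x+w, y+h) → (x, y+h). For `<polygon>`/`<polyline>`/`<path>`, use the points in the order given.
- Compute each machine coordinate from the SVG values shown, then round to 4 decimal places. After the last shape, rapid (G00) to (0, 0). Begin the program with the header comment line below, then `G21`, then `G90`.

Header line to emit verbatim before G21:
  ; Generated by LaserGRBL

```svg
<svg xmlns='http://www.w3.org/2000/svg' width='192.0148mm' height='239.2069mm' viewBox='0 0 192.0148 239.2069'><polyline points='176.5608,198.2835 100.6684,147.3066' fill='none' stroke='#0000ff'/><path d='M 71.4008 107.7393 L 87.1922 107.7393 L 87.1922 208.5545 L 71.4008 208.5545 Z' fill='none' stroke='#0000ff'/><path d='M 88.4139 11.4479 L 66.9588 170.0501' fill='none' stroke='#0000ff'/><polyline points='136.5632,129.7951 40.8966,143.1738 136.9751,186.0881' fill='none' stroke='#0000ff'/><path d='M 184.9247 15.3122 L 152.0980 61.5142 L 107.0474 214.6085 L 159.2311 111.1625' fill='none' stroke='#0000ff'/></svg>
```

Since the viewBox matches the mm dimensions, user units are millimetres directly. The only transform is the Y-flip y_m = 239.2069 − y_svg.

Shape 1 is a line segment drawn with `<polyline>`. Its stroke #0000ff means cut at S864, F1045. After flipping Y the toolpath is (176.5608,40.9234) → (100.6684,91.9003).

Shape 2 is a rectangle drawn with `<path>`. Its stroke #0000ff means cut at S864, F1045. After flipping Y the toolpath is (71.4008,131.4676) → (87.1922,131.4676) → (87.1922,30.6524) → (71.4008,30.6524) → (71.4008,131.4676), returning to the start.

Shape 3 is a line segment drawn with `<path>`. Its stroke #0000ff means cut at S864, F1045. After flipping Y the toolpath is (88.4139,227.7590) → (66.9588,69.1568).

Shape 4 is a open polyline drawn with `<polyline>`. Its stroke #0000ff means cut at S864, F1045. After flipping Y the toolpath is (136.5632,109.4118) → (40.8966,96.0331) → (136.9751,53.1188).

Shape 5 is a open polyline drawn with `<path>`. Its stroke #0000ff means cut at S864, F1045. After flipping Y the toolpath is (184.9247,223.8947) → (152.0980,177.6927) → (107.0474,24.5984) → (159.2311,128.0444).

; Generated by LaserGRBL
G21
G90
G00 X176.5608 Y40.9234
M3 S864
G1 X100.6684 Y91.9003 F1045
M5
G00 X71.4008 Y131.4676
M3 S864
G1 X87.1922 Y131.4676 F1045
G1 X87.1922 Y30.6524
G1 X71.4008 Y30.6524
G1 X71.4008 Y131.4676
M5
G00 X88.4139 Y227.7590
M3 S864
G1 X66.9588 Y69.1568 F1045
M5
G00 X136.5632 Y109.4118
M3 S864
G1 X40.8966 Y96.0331 F1045
G1 X136.9751 Y53.1188
M5
G00 X184.9247 Y223.8947
M3 S864
G1 X152.0980 Y177.6927 F1045
G1 X107.0474 Y24.5984
G1 X159.2311 Y128.0444
M5
G00 X0.0000 Y0.0000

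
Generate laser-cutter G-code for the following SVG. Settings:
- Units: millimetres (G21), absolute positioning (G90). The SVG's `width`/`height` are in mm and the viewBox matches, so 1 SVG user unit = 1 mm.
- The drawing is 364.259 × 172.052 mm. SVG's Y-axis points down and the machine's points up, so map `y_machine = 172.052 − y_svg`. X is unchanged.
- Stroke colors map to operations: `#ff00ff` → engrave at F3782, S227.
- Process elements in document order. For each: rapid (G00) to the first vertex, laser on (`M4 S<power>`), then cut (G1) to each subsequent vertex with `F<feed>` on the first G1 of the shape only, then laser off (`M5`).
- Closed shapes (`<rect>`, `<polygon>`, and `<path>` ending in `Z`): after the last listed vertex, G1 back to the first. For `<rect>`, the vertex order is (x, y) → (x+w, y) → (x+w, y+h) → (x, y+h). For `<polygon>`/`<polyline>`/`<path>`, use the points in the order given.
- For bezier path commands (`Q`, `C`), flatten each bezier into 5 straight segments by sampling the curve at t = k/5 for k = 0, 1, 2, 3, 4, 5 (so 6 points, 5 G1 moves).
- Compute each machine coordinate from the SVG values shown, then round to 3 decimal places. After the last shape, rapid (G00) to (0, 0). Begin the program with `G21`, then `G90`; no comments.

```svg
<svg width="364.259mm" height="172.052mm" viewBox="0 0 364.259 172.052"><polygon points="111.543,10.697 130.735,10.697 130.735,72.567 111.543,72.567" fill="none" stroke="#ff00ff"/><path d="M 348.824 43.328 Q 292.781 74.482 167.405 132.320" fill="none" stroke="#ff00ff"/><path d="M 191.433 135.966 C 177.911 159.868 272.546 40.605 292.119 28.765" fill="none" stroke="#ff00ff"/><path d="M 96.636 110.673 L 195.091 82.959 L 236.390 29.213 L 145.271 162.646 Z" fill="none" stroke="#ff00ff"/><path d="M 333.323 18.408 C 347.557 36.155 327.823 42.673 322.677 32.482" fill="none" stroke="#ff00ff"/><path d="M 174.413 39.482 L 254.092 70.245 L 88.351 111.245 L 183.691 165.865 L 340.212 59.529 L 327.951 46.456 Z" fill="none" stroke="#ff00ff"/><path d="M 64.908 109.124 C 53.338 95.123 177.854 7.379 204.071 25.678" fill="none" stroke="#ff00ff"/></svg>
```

G21
G90
G00 X111.543 Y161.355
M4 S227
G1 X130.735 Y161.355 F3782
G1 X130.735 Y99.485
G1 X111.543 Y99.485
G1 X111.543 Y161.355
M5
G00 X348.824 Y128.724
M4 S227
G1 X323.633 Y115.195 F3782
G1 X292.896 Y99.531
G1 X256.613 Y81.733
G1 X214.782 Y61.800
G1 X167.405 Y39.732
M5
G00 X191.433 Y36.086
M4 S227
G1 X194.833 Y36.920 F3782
G1 X215.396 Y60.085
G1 X244.328 Y93.554
G1 X272.834 Y125.297
G1 X292.119 Y143.287
M5
G00 X96.636 Y61.379
M4 S227
G1 X195.091 Y89.093 F3782
G1 X236.390 Y142.839
G1 X145.271 Y9.406
G1 X96.636 Y61.379
M5
G00 X333.323 Y153.644
M4 S227
G1 X338.176 Y144.387 F3782
G1 X337.207 Y138.088
G1 X332.747 Y135.010
G1 X327.127 Y135.417
G1 X322.677 Y139.570
M5
G00 X174.413 Y132.570
M4 S227
G1 X254.092 Y101.807 F3782
G1 X88.351 Y60.807
G1 X183.691 Y6.187
G1 X340.212 Y112.523
G1 X327.951 Y125.596
G1 X174.413 Y132.570
M5
G00 X64.908 Y62.928
M4 S227
G1 X72.421 Y78.739 F3782
G1 X101.345 Y103.620
G1 X140.428 Y128.938
G1 X178.420 Y146.067
G1 X204.071 Y146.374
M5
G00 X0.000 Y0.000

viewBox `0 0 364.259 172.052` with mm width/height → 1 unit = 1 mm. Flip: y_m = 172.052 − y_svg.

**Shape 1** — `<polygon>` rectangle, stroke `#ff00ff` → engrave (S227, F3782). Machine vertices: (111.543,161.355) → (130.735,161.355) → (130.735,99.485) → (111.543,99.485) → (111.543,161.355). Closed: final G1 returns to the first vertex.

**Shape 2** — `<path>` quadratic bezier, stroke `#ff00ff` → engrave (S227, F3782). Control points (SVG): P0=(348.824,43.328), P1=(292.781,74.482), P2=(167.405,132.320); sampled at t=k/5. Machine vertices: (348.824,128.724) → (323.633,115.195) → (292.896,99.531) → (256.613,81.733) → (214.782,61.800) → (167.405,39.732). Open path.

**Shape 3** — `<path>` cubic bezier, stroke `#ff00ff` → engrave (S227, F3782). Control points (SVG): P0=(191.433,135.966), P1=(177.911,159.868), P2=(272.546,40.605), P3=(292.119,28.765); sampled at t=k/5. Machine vertices: (191.433,36.086) → (194.833,36.920) → (215.396,60.085) → (244.328,93.554) → (272.834,125.297) → (292.119,143.287). Open path.

**Shape 4** — `<path>` closed polygon, stroke `#ff00ff` → engrave (S227, F3782). Machine vertices: (96.636,61.379) → (195.091,89.093) → (236.390,142.839) → (145.271,9.406) → (96.636,61.379). Closed: final G1 returns to the first vertex.

**Shape 5** — `<path>` cubic bezier, stroke `#ff00ff` → engrave (S227, F3782). Control points (SVG): P0=(333.323,18.408), P1=(347.557,36.155), P2=(327.823,42.673), P3=(322.677,32.482); sampled at t=k/5. Machine vertices: (333.323,153.644) → (338.176,144.387) → (337.207,138.088) → (332.747,135.010) → (327.127,135.417) → (322.677,139.570). Open path.

**Shape 6** — `<path>` closed polygon, stroke `#ff00ff` → engrave (S227, F3782). Machine vertices: (174.413,132.570) → (254.092,101.807) → (88.351,60.807) → (183.691,6.187) → (340.212,112.523) → (327.951,125.596) → (174.413,132.570). Closed: final G1 returns to the first vertex.

**Shape 7** — `<path>` cubic bezier, stroke `#ff00ff` → engrave (S227, F3782). Control points (SVG): P0=(64.908,109.124), P1=(53.338,95.123), P2=(177.854,7.379), P3=(204.071,25.678); sampled at t=k/5. Machine vertices: (64.908,62.928) → (72.421,78.739) → (101.345,103.620) → (140.428,128.938) → (178.420,146.067) → (204.071,146.374). Open path.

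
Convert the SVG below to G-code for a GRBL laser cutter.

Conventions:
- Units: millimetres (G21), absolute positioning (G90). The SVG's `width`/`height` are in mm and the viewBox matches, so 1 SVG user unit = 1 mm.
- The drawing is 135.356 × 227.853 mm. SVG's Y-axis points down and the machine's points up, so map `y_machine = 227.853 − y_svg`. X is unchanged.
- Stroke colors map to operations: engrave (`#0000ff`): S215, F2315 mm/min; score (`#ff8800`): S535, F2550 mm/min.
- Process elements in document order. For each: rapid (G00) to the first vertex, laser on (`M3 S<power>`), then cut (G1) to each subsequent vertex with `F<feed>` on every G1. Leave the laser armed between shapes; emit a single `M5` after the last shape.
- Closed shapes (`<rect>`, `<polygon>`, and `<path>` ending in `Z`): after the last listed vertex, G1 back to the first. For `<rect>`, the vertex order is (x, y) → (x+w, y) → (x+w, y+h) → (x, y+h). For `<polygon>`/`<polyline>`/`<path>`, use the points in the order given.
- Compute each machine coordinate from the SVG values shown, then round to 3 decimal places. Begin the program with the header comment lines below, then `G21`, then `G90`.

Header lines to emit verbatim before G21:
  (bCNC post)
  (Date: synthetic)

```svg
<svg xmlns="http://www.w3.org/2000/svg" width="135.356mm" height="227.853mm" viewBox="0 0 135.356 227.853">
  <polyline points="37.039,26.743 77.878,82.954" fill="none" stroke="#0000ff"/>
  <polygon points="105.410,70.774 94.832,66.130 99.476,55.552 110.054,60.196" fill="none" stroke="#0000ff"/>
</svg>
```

(bCNC post)
(Date: synthetic)
G21
G90
G00 X37.039 Y201.110
M3 S215
G1 X77.878 Y144.899 F2315
G00 X105.410 Y157.079
M3 S215
G1 X94.832 Y161.723 F2315
G1 X99.476 Y172.301 F2315
G1 X110.054 Y167.657 F2315
G1 X105.410 Y157.079 F2315
M5

viewBox `0 0 135.356 227.853` with mm width/height → 1 unit = 1 mm. Flip: y_m = 227.853 − y_svg.

**Shape 1** — `<polyline>` line segment, stroke `#0000ff` → engrave (S215, F2315). Machine vertices: (37.039,201.110) → (77.878,144.899). Open path.

**Shape 2** — `<polygon>` regular polygon, stroke `#0000ff` → engrave (S215, F2315). Machine vertices: (105.410,157.079) → (94.832,161.723) → (99.476,172.301) → (110.054,167.657) → (105.410,157.079). Closed: final G1 returns to the first vertex.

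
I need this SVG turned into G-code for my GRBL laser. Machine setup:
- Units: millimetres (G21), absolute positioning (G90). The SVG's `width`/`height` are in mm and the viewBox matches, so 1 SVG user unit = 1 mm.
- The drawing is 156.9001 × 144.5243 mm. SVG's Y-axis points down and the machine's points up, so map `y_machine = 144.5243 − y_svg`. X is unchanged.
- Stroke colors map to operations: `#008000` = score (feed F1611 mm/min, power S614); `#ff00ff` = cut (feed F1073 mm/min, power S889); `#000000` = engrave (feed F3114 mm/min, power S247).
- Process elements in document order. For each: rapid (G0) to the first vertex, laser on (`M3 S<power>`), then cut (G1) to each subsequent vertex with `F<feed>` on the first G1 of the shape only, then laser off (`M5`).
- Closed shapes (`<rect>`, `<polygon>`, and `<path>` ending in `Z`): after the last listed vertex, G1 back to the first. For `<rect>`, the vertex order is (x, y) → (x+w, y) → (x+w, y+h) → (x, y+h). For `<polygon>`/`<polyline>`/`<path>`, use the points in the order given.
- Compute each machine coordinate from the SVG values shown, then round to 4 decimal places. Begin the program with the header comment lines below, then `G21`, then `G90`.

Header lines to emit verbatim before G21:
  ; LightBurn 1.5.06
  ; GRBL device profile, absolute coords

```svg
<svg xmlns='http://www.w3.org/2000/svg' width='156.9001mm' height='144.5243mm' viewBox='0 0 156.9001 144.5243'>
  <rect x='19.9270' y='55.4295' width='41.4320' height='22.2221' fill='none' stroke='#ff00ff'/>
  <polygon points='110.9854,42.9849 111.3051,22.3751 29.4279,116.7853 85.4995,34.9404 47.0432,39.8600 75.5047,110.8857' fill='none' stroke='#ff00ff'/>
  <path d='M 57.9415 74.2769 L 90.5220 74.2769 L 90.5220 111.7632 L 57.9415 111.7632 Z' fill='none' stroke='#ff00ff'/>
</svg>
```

; LightBurn 1.5.06
; GRBL device profile, absolute coords
G21
G90
G0 X19.9270 Y89.0948
M3 S889
G1 X61.3590 Y89.0948 F1073
G1 X61.3590 Y66.8727
G1 X19.9270 Y66.8727
G1 X19.9270 Y89.0948
M5
G0 X110.9854 Y101.5394
M3 S889
G1 X111.3051 Y122.1492 F1073
G1 X29.4279 Y27.7390
G1 X85.4995 Y109.5839
G1 X47.0432 Y104.6643
G1 X75.5047 Y33.6386
G1 X110.9854 Y101.5394
M5
G0 X57.9415 Y70.2474
M3 S889
G1 X90.5220 Y70.2474 F1073
G1 X90.5220 Y32.7611
G1 X57.9415 Y32.7611
G1 X57.9415 Y70.2474
M5

Since the viewBox matches the mm dimensions, user units are millimetres directly. The only transform is the Y-flip y_m = 144.5243 − y_svg.

Shape 1 is a rectangle drawn with `<rect>`. Its stroke #ff00ff means cut at S889, F1073. After flipping Y the toolpath is (19.9270,89.0948) → (61.3590,89.0948) → (61.3590,66.8727) → (19.9270,66.8727) → (19.9270,89.0948), returning to the start.

Shape 2 is a closed polygon drawn with `<polygon>`. Its stroke #ff00ff means cut at S889, F1073. After flipping Y the toolpath is (110.9854,101.5394) → (111.3051,122.1492) → (29.4279,27.7390) → (85.4995,109.5839) → (47.0432,104.6643) → (75.5047,33.6386) → (110.9854,101.5394), returning to the start.

Shape 3 is a rectangle drawn with `<path>`. Its stroke #ff00ff means cut at S889, F1073. After flipping Y the toolpath is (57.9415,70.2474) → (90.5220,70.2474) → (90.5220,32.7611) → (57.9415,32.7611) → (57.9415,70.2474), returning to the start.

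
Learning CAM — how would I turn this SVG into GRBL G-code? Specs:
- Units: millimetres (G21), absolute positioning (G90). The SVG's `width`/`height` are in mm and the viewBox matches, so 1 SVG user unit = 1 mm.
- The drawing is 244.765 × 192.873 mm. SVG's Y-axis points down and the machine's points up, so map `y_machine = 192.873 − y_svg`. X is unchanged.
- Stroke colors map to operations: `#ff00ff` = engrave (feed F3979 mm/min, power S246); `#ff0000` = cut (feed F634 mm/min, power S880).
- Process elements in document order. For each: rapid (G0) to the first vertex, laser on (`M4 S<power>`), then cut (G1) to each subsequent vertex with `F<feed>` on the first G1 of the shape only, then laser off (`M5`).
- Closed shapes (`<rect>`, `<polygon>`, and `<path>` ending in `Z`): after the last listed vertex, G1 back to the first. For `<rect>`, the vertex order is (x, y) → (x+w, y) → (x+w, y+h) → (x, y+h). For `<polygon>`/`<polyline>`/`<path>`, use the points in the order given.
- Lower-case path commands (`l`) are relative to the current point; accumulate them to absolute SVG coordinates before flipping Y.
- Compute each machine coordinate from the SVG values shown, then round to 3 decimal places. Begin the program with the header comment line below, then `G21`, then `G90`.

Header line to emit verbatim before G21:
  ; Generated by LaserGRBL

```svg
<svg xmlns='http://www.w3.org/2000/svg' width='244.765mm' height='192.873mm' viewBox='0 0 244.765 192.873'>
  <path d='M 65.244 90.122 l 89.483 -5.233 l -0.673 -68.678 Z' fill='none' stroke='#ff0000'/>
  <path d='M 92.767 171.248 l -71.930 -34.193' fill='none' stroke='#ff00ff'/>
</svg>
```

viewBox `0 0 244.765 192.873` with mm width/height → 1 unit = 1 mm. Flip: y_m = 192.873 − y_svg.

**Shape 1** — `<path>` closed polygon, stroke `#ff0000` → cut (S880, F634). Machine vertices: (65.244,102.751) → (154.727,107.984) → (154.054,176.662) → (65.244,102.751). Closed: final G1 returns to the first vertex.

**Shape 2** — `<path>` line segment, stroke `#ff00ff` → engrave (S246, F3979). Machine vertices: (92.767,21.625) → (20.837,55.818). Open path.

; Generated by LaserGRBL
G21
G90
G0 X65.244 Y102.751
M4 S880
G1 X154.727 Y107.984 F634
G1 X154.054 Y176.662
G1 X65.244 Y102.751
M5
G0 X92.767 Y21.625
M4 S246
G1 X20.837 Y55.818 F3979
M5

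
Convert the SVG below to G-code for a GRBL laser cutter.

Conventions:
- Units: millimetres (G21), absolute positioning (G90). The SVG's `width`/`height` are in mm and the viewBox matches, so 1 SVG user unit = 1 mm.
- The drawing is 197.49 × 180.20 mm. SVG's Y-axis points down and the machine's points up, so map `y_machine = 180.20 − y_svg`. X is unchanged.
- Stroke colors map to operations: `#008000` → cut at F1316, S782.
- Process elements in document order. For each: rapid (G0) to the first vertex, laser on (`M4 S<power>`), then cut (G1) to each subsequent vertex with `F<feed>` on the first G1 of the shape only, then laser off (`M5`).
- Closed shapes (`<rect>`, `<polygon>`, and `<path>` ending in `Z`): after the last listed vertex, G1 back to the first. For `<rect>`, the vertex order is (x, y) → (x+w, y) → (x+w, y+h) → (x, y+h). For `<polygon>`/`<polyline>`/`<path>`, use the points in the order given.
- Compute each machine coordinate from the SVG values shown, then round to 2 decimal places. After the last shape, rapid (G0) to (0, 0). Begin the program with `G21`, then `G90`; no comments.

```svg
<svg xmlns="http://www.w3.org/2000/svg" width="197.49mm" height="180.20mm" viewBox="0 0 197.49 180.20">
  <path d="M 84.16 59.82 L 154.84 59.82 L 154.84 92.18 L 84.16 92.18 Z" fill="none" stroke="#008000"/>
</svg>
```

viewBox `0 0 197.49 180.20` with mm width/height → 1 unit = 1 mm. Flip: y_m = 180.20 − y_svg.

**Shape 1** — `<path>` rectangle, stroke `#008000` → cut (S782, F1316). Machine vertices: (84.16,120.38) → (154.84,120.38) → (154.84,88.02) → (84.16,88.02) → (84.16,120.38). Closed: final G1 returns to the first vertex.

G21
G90
G0 X84.16 Y120.38
M4 S782
G1 X154.84 Y120.38 F1316
G1 X154.84 Y88.02
G1 X84.16 Y88.02
G1 X84.16 Y120.38
M5
G0 X0.00 Y0.00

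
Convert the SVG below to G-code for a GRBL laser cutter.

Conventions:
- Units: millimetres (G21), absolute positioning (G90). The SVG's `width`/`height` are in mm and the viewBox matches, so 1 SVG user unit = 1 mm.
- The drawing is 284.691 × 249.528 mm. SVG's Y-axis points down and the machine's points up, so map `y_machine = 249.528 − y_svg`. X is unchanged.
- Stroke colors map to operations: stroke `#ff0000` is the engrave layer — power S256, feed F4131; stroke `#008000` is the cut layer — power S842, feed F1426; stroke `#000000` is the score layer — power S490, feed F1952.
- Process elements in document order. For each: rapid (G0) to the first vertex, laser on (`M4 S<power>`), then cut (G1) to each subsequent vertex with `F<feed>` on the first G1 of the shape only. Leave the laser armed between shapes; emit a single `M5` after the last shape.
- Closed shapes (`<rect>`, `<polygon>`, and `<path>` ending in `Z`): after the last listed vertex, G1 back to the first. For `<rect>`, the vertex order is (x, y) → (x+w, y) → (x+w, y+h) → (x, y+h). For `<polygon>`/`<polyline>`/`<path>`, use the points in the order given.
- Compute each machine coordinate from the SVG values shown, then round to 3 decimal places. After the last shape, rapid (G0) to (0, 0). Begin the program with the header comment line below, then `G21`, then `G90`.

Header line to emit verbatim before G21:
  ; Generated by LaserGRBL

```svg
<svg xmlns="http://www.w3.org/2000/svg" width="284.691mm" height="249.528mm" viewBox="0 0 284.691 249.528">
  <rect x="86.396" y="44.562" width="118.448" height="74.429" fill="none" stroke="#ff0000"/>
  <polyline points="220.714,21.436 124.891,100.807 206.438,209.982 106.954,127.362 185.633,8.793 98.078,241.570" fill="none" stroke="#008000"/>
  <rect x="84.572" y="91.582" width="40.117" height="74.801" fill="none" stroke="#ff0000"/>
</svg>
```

; Generated by LaserGRBL
G21
G90
G0 X86.396 Y204.966
M4 S256
G1 X204.844 Y204.966 F4131
G1 X204.844 Y130.537
G1 X86.396 Y130.537
G1 X86.396 Y204.966
G0 X220.714 Y228.092
M4 S842
G1 X124.891 Y148.721 F1426
G1 X206.438 Y39.546
G1 X106.954 Y122.166
G1 X185.633 Y240.735
G1 X98.078 Y7.958
G0 X84.572 Y157.946
M4 S256
G1 X124.689 Y157.946 F4131
G1 X124.689 Y83.145
G1 X84.572 Y83.145
G1 X84.572 Y157.946
M5
G0 X0.000 Y0.000

viewBox `0 0 284.691 249.528` with mm width/height → 1 unit = 1 mm. Flip: y_m = 249.528 − y_svg.

**Shape 1** — `<rect>` rectangle, stroke `#ff0000` → engrave (S256, F4131). Machine vertices: (86.396,204.966) → (204.844,204.966) → (204.844,130.537) → (86.396,130.537) → (86.396,204.966). Closed: final G1 returns to the first vertex.

**Shape 2** — `<polyline>` open polyline, stroke `#008000` → cut (S842, F1426). Machine vertices: (220.714,228.092) → (124.891,148.721) → (206.438,39.546) → (106.954,122.166) → (185.633,240.735) → (98.078,7.958). Open path.

**Shape 3** — `<rect>` rectangle, stroke `#ff0000` → engrave (S256, F4131). Machine vertices: (84.572,157.946) → (124.689,157.946) → (124.689,83.145) → (84.572,83.145) → (84.572,157.946). Closed: final G1 returns to the first vertex.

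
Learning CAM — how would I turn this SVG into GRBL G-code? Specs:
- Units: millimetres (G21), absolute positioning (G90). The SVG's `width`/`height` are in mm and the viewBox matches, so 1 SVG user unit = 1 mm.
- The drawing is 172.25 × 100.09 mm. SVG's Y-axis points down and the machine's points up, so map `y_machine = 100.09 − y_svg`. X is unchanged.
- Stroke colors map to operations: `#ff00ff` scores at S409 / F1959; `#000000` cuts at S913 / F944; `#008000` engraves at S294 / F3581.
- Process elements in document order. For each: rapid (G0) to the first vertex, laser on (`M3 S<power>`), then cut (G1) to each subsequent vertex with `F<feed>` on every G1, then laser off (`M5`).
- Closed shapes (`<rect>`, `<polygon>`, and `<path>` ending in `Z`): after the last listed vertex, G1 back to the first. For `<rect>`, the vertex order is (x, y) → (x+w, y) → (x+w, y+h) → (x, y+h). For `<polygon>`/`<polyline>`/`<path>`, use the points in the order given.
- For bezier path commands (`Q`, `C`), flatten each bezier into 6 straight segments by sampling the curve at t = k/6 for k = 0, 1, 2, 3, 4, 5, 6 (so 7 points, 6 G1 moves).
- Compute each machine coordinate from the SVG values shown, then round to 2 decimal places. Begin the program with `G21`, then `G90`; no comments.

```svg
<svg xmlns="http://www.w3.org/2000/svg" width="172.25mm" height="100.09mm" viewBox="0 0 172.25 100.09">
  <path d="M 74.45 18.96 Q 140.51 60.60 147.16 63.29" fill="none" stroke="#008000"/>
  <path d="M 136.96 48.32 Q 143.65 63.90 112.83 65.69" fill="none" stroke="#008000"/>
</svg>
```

viewBox `0 0 172.25 100.09` with mm width/height → 1 unit = 1 mm. Flip: y_m = 100.09 − y_svg.

**Shape 1** — `<path>` quadratic bezier, stroke `#008000` → engrave (S294, F3581). Control points (SVG): P0=(74.45,18.96), P1=(140.51,60.60), P2=(147.16,63.29); sampled at t=k/6. Machine vertices: (74.45,81.13) → (94.82,68.33) → (111.89,57.70) → (125.66,49.23) → (136.13,42.92) → (143.29,38.78) → (147.16,36.80). Open path.

**Shape 2** — `<path>` quadratic bezier, stroke `#008000` → engrave (S294, F3581). Control points (SVG): P0=(136.96,48.32), P1=(143.65,63.90), P2=(112.83,65.69); sampled at t=k/6. Machine vertices: (136.96,51.77) → (138.15,46.96) → (137.25,42.92) → (134.27,39.64) → (129.21,37.13) → (122.06,35.38) → (112.83,34.40). Open path.

G21
G90
G0 X74.45 Y81.13
M3 S294
G1 X94.82 Y68.33 F3581
G1 X111.89 Y57.70 F3581
G1 X125.66 Y49.23 F3581
G1 X136.13 Y42.92 F3581
G1 X143.29 Y38.78 F3581
G1 X147.16 Y36.80 F3581
M5
G0 X136.96 Y51.77
M3 S294
G1 X138.15 Y46.96 F3581
G1 X137.25 Y42.92 F3581
G1 X134.27 Y39.64 F3581
G1 X129.21 Y37.13 F3581
G1 X122.06 Y35.38 F3581
G1 X112.83 Y34.40 F3581
M5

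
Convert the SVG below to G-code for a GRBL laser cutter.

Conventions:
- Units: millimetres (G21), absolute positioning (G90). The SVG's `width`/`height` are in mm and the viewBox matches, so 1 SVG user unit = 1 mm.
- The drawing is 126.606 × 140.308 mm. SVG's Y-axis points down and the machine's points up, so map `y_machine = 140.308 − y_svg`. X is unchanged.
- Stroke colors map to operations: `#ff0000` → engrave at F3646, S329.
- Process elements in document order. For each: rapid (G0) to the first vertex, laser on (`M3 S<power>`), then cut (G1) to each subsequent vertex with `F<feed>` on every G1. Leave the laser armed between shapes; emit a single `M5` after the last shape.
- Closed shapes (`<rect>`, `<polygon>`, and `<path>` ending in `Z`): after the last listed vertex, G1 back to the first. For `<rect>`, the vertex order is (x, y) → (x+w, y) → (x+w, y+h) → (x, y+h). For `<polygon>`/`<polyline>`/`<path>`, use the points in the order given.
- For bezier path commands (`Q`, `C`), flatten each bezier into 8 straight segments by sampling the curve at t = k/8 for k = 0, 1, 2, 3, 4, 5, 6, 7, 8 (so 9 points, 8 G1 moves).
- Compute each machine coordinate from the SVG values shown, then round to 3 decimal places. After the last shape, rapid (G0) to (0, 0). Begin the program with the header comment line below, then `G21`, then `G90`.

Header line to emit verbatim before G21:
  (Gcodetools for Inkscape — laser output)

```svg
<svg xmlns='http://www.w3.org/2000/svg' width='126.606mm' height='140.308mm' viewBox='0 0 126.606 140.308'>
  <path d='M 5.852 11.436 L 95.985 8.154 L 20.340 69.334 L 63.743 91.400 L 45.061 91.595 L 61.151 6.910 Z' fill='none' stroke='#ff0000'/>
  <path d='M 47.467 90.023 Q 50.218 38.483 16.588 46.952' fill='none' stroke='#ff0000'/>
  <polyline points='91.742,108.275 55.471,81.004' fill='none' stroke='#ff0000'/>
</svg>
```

1 u = 1 mm; y_m = 140.308 − y.

[1] `<path>` closed polygon, #ff0000→engrave S329 F3646: (5.852,128.872) → (95.985,132.154) → (20.340,70.974) → (63.743,48.908) → (45.061,48.713) → (61.151,133.398) → (5.852,128.872) (closed)

[2] `<path>` quadratic bezier, #ff0000→engrave S329 F3646: (47.467,50.285) → (47.586,62.232) → (46.569,72.304) → (44.414,80.501) → (41.123,86.823) → (36.694,91.269) → (31.129,93.840) → (24.427,94.536) → (16.588,93.356)

[3] `<polyline>` line segment, #ff0000→engrave S329 F3646: (91.742,32.033) → (55.471,59.304)

(Gcodetools for Inkscape — laser output)
G21
G90
G0 X5.852 Y128.872
M3 S329
G1 X95.985 Y132.154 F3646
G1 X20.340 Y70.974 F3646
G1 X63.743 Y48.908 F3646
G1 X45.061 Y48.713 F3646
G1 X61.151 Y133.398 F3646
G1 X5.852 Y128.872 F3646
G0 X47.467 Y50.285
M3 S329
G1 X47.586 Y62.232 F3646
G1 X46.569 Y72.304 F3646
G1 X44.414 Y80.501 F3646
G1 X41.123 Y86.823 F3646
G1 X36.694 Y91.269 F3646
G1 X31.129 Y93.840 F3646
G1 X24.427 Y94.536 F3646
G1 X16.588 Y93.356 F3646
G0 X91.742 Y32.033
M3 S329
G1 X55.471 Y59.304 F3646
M5
G0 X0.000 Y0.000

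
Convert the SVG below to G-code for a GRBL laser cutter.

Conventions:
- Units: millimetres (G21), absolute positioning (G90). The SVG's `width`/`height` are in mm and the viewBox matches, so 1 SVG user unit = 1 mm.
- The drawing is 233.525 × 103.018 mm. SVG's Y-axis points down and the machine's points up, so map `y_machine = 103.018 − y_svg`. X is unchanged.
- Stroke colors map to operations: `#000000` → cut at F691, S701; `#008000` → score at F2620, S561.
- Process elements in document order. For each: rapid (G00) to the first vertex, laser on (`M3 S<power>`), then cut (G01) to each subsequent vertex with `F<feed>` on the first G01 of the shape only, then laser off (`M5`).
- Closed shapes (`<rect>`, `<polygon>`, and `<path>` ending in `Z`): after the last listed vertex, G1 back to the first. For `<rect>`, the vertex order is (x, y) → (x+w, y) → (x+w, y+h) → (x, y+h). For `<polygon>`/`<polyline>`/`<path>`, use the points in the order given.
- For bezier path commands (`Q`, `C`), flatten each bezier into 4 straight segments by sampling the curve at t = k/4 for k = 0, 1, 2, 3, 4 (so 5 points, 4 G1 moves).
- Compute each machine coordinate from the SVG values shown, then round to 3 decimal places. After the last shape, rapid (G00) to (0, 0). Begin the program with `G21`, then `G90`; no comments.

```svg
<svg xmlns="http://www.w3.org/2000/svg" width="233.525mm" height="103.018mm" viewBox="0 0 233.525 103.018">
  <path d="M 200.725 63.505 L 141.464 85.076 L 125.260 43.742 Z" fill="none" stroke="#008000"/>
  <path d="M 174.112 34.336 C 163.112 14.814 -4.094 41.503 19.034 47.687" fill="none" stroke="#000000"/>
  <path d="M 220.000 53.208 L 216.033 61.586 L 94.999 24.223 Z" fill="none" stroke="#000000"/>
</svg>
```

G21
G90
G00 X200.725 Y39.513
M3 S561
G01 X141.464 Y17.942 F2620
G01 X125.260 Y59.276
G01 X200.725 Y39.513
M5
G00 X174.112 Y68.682
M3 S701
G01 X141.988 Y75.701 F691
G01 X83.775 Y71.646
G01 X31.961 Y62.771
G01 X19.034 Y55.331
M5
G00 X220.000 Y49.810
M3 S701
G01 X216.033 Y41.432 F691
G01 X94.999 Y78.795
G01 X220.000 Y49.810
M5
G00 X0.000 Y0.000

viewBox `0 0 233.525 103.018` with mm width/height → 1 unit = 1 mm. Flip: y_m = 103.018 − y_svg.

**Shape 1** — `<path>` closed polygon, stroke `#008000` → score (S561, F2620). Machine vertices: (200.725,39.513) → (141.464,17.942) → (125.260,59.276) → (200.725,39.513). Closed: final G1 returns to the first vertex.

**Shape 2** — `<path>` cubic bezier, stroke `#000000` → cut (S701, F691). Control points (SVG): P0=(174.112,34.336), P1=(163.112,14.814), P2=(-4.094,41.503), P3=(19.034,47.687); sampled at t=k/4. Machine vertices: (174.112,68.682) → (141.988,75.701) → (83.775,71.646) → (31.961,62.771) → (19.034,55.331). Open path.

**Shape 3** — `<path>` closed polygon, stroke `#000000` → cut (S701, F691). Machine vertices: (220.000,49.810) → (216.033,41.432) → (94.999,78.795) → (220.000,49.810). Closed: final G1 returns to the first vertex.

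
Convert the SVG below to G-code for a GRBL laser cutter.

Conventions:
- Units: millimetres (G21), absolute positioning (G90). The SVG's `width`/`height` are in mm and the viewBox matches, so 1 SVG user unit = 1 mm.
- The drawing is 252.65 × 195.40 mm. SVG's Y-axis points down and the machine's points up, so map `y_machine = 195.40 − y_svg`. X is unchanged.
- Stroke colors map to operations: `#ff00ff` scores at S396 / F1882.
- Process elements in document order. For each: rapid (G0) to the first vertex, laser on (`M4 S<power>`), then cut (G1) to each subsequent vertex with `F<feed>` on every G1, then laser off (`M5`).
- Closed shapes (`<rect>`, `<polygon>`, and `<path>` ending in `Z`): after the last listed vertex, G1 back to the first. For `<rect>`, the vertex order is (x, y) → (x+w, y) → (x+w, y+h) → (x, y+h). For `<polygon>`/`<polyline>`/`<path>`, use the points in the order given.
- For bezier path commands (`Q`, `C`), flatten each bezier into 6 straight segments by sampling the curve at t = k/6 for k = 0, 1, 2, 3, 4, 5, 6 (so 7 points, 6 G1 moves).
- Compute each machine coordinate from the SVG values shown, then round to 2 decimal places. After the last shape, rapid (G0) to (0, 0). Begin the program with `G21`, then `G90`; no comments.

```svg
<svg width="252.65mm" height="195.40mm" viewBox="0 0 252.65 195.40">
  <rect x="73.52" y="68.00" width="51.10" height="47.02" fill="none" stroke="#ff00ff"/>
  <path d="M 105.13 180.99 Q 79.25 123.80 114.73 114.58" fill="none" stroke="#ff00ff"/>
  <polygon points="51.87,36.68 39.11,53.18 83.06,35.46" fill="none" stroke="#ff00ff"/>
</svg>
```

G21
G90
G0 X73.52 Y127.40
M4 S396
G1 X124.62 Y127.40 F1882
G1 X124.62 Y80.38 F1882
G1 X73.52 Y80.38 F1882
G1 X73.52 Y127.40 F1882
M5
G0 X105.13 Y14.41
M4 S396
G1 X98.21 Y32.14 F1882
G1 X94.69 Y47.21 F1882
G1 X94.59 Y59.61 F1882
G1 X97.89 Y69.34 F1882
G1 X104.61 Y76.41 F1882
G1 X114.73 Y80.82 F1882
M5
G0 X51.87 Y158.72
M4 S396
G1 X39.11 Y142.22 F1882
G1 X83.06 Y159.94 F1882
G1 X51.87 Y158.72 F1882
M5
G0 X0.00 Y0.00

viewBox `0 0 252.65 195.40` with mm width/height → 1 unit = 1 mm. Flip: y_m = 195.40 − y_svg.

**Shape 1** — `<rect>` rectangle, stroke `#ff00ff` → score (S396, F1882). Machine vertices: (73.52,127.40) → (124.62,127.40) → (124.62,80.38) → (73.52,80.38) → (73.52,127.40). Closed: final G1 returns to the first vertex.

**Shape 2** — `<path>` quadratic bezier, stroke `#ff00ff` → score (S396, F1882). Control points (SVG): P0=(105.13,180.99), P1=(79.25,123.80), P2=(114.73,114.58); sampled at t=k/6. Machine vertices: (105.13,14.41) → (98.21,32.14) → (94.69,47.21) → (94.59,59.61) → (97.89,69.34) → (104.61,76.41) → (114.73,80.82). Open path.

**Shape 3** — `<polygon>` closed polygon, stroke `#ff00ff` → score (S396, F1882). Machine vertices: (51.87,158.72) → (39.11,142.22) → (83.06,159.94) → (51.87,158.72). Closed: final G1 returns to the first vertex.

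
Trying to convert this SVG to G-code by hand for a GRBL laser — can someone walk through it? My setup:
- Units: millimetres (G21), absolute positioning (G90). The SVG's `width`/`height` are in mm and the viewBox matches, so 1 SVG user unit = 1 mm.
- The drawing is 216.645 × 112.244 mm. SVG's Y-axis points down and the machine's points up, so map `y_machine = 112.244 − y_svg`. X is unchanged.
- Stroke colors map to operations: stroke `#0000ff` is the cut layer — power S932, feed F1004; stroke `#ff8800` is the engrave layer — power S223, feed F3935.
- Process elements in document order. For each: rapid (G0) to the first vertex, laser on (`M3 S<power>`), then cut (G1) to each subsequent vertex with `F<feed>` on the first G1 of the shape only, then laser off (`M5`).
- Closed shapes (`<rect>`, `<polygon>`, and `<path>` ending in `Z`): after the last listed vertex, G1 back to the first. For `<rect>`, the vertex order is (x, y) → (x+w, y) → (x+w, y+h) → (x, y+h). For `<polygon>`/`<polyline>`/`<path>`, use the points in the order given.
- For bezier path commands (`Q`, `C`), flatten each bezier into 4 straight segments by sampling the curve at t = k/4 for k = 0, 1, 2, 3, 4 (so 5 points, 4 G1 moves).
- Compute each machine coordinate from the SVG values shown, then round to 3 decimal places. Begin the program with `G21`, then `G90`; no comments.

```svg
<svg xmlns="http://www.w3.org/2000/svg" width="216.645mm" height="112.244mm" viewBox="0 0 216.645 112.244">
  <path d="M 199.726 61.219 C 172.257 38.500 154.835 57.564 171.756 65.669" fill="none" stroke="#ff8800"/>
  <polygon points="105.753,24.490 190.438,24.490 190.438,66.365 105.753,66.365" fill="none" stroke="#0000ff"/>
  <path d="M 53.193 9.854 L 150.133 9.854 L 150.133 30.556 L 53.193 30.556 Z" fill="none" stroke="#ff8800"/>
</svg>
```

viewBox `0 0 216.645 112.244` with mm width/height → 1 unit = 1 mm. Flip: y_m = 112.244 − y_svg.

**Shape 1** — `<path>` cubic bezier, stroke `#ff8800` → engrave (S223, F3935). Control points (SVG): P0=(199.726,61.219), P1=(172.257,38.500), P2=(154.835,57.564), P3=(171.756,65.669); sampled at t=k/4. Machine vertices: (199.726,51.025) → (181.388,61.054) → (169.095,60.359) → (165.125,53.884) → (171.756,46.575). Open path.

**Shape 2** — `<polygon>` rectangle, stroke `#0000ff` → cut (S932, F1004). Machine vertices: (105.753,87.754) → (190.438,87.754) → (190.438,45.879) → (105.753,45.879) → (105.753,87.754). Closed: final G1 returns to the first vertex.

**Shape 3** — `<path>` rectangle, stroke `#ff8800` → engrave (S223, F3935). Machine vertices: (53.193,102.390) → (150.133,102.390) → (150.133,81.688) → (53.193,81.688) → (53.193,102.390). Closed: final G1 returns to the first vertex.

G21
G90
G0 X199.726 Y51.025
M3 S223
G1 X181.388 Y61.054 F3935
G1 X169.095 Y60.359
G1 X165.125 Y53.884
G1 X171.756 Y46.575
M5
G0 X105.753 Y87.754
M3 S932
G1 X190.438 Y87.754 F1004
G1 X190.438 Y45.879
G1 X105.753 Y45.879
G1 X105.753 Y87.754
M5
G0 X53.193 Y102.390
M3 S223
G1 X150.133 Y102.390 F3935
G1 X150.133 Y81.688
G1 X53.193 Y81.688
G1 X53.193 Y102.390
M5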